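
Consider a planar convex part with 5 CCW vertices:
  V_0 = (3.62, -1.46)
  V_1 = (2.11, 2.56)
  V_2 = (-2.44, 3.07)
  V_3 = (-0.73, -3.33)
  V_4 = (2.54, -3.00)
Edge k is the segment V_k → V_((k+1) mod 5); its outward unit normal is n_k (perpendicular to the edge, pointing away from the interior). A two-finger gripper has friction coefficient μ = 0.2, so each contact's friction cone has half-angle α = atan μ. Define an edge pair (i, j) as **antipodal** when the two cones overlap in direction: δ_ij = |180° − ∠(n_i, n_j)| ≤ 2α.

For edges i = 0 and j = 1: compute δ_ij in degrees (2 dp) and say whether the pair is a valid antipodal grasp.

δ = 116.98°, invalid

α = atan 0.2 = 11.31°;  2α = 22.62°
edge 0: e_0 = (-1.51, +4.02);  n_0 = (+0.9361, +0.3516)
edge 1: e_1 = (-4.55, +0.51);  n_1 = (+0.1114, +0.9938)
∠(n_0, n_1) = 63.02°
δ = |180° − 63.02°| = 116.98°
116.98° > 2α = 22.62°  →  invalid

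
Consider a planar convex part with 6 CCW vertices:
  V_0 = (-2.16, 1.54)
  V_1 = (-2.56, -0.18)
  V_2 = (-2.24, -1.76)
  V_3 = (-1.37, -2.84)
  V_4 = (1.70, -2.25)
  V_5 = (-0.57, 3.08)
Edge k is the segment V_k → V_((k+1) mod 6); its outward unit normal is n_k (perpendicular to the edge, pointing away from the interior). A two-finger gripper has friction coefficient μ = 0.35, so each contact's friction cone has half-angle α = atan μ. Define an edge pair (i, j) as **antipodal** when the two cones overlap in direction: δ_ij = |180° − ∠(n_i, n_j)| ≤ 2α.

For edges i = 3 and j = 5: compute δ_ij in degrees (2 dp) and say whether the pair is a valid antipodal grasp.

α = atan 0.35 = 19.29°;  2α = 38.58°
edge 3: e_3 = (+3.07, +0.59);  n_3 = (+0.1887, -0.9820)
edge 5: e_5 = (-1.59, -1.54);  n_5 = (-0.6957, +0.7183)
∠(n_3, n_5) = 146.79°
δ = |180° − 146.79°| = 33.21°
33.21° ≤ 2α = 38.58°  →  valid

δ = 33.21°, valid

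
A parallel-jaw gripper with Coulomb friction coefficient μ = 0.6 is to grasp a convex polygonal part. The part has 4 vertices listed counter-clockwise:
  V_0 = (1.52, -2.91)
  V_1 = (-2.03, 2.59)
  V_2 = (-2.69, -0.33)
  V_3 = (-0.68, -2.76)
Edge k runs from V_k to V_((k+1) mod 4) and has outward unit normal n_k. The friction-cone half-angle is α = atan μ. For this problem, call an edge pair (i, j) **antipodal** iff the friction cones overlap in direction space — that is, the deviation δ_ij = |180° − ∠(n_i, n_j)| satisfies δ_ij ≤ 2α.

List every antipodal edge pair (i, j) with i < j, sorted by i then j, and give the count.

α = atan 0.6 = 30.96°;  2α = 61.93°
n_0 = (+0.8402, +0.5423)
n_1 = (-0.9754, +0.2205)
n_2 = (-0.7706, -0.6374)
n_3 = (-0.0680, -0.9977)
  (0,1): δ = 45.58°  ✓
  (0,2): δ = 6.76°  ✓
  (0,3): δ = 53.26°  ✓
  (1,2): δ = 127.67°  ·
  (1,3): δ = 81.16°  ·
  (2,3): δ = 133.50°  ·
antipodal pairs: 3

count = 3; pairs: (0,1), (0,2), (0,3)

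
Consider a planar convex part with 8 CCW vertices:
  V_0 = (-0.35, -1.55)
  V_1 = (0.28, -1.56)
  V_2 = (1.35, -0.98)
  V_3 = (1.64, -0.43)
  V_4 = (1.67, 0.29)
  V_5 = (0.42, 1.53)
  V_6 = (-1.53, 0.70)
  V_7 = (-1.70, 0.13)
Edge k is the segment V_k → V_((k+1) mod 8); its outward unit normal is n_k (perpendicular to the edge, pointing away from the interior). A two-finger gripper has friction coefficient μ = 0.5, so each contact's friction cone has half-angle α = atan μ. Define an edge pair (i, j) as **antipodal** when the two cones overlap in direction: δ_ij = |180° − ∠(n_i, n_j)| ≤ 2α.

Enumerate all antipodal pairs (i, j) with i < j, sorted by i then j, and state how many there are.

count = 9; pairs: (0,4), (0,5), (1,5), (1,6), (2,5), (2,6), (3,6), (3,7), (4,7)

α = atan 0.5 = 26.57°;  2α = 53.13°
n_0 = (-0.0159, -0.9999)
n_1 = (+0.4765, -0.8791)
n_2 = (+0.8846, -0.4664)
n_3 = (+0.9991, -0.0416)
n_4 = (+0.7043, +0.7099)
n_5 = (-0.3916, +0.9201)
n_6 = (-0.9583, +0.2858)
n_7 = (-0.7795, -0.6264)
  (0,1): δ = 150.63°  ·
  (0,2): δ = 116.89°  ·
  (0,3): δ = 91.48°  ·
  (0,4): δ = 43.86°  ✓
  (0,5): δ = 23.97°  ✓
  (0,6): δ = 74.30°  ·
  (0,7): δ = 129.69°  ·
  (1,2): δ = 146.26°  ·
  (1,3): δ = 120.85°  ·
  (1,4): δ = 73.23°  ·
  (1,5): δ = 5.40°  ✓
  (1,6): δ = 44.93°  ✓
  (1,7): δ = 100.32°  ·
  (2,3): δ = 154.58°  ·
  (2,4): δ = 106.97°  ·
  (2,5): δ = 39.14°  ✓
  (2,6): δ = 11.19°  ✓
  (2,7): δ = 66.59°  ·
  (3,4): δ = 132.38°  ·
  (3,5): δ = 64.56°  ·
  (3,6): δ = 14.22°  ✓
  (3,7): δ = 41.17°  ✓
  (4,5): δ = 112.17°  ·
  (4,6): δ = 61.84°  ·
  (4,7): δ = 6.45°  ✓
  (5,6): δ = 129.66°  ·
  (5,7): δ = 74.27°  ·
  (6,7): δ = 124.61°  ·
antipodal pairs: 9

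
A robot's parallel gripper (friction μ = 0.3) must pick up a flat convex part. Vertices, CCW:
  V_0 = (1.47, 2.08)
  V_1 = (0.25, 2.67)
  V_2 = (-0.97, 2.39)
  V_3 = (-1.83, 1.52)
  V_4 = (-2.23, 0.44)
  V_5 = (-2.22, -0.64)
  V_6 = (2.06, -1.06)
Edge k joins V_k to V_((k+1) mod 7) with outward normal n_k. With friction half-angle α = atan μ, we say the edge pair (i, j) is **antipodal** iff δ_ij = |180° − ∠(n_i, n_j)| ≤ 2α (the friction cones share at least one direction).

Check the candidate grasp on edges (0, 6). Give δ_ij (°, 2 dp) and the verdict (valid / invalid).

δ = 126.45°, invalid

α = atan 0.3 = 16.70°;  2α = 33.40°
edge 0: e_0 = (-1.22, +0.59);  n_0 = (+0.4354, +0.9003)
edge 6: e_6 = (-0.59, +3.14);  n_6 = (+0.9828, +0.1847)
∠(n_0, n_6) = 53.55°
δ = |180° − 53.55°| = 126.45°
126.45° > 2α = 33.40°  →  invalid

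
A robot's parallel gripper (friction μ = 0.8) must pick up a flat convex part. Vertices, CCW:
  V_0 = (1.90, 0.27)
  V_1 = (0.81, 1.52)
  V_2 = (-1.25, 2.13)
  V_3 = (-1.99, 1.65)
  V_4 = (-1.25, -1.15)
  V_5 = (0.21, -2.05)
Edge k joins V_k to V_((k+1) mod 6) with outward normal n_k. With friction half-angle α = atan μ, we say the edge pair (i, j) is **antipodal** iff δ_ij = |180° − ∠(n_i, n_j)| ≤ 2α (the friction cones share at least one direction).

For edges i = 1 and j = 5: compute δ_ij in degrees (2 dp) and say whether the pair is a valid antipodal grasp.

α = atan 0.8 = 38.66°;  2α = 77.32°
edge 1: e_1 = (-2.06, +0.61);  n_1 = (+0.2839, +0.9588)
edge 5: e_5 = (+1.69, +2.32);  n_5 = (+0.8083, -0.5888)
∠(n_1, n_5) = 109.58°
δ = |180° − 109.58°| = 70.42°
70.42° ≤ 2α = 77.32°  →  valid

δ = 70.42°, valid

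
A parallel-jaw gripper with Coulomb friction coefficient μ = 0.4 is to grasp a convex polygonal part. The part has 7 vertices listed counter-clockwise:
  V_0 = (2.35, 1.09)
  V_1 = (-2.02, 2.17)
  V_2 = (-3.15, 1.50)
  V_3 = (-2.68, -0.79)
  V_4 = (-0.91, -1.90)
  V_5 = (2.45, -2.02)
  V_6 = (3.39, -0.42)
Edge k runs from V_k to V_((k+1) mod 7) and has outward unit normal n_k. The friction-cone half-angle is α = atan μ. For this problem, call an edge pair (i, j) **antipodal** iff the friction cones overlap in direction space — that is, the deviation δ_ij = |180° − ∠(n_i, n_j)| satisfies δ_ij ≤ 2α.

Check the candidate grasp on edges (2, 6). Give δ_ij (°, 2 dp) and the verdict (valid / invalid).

α = atan 0.4 = 21.80°;  2α = 43.60°
edge 2: e_2 = (+0.47, -2.29);  n_2 = (-0.9796, -0.2010)
edge 6: e_6 = (-1.04, +1.51);  n_6 = (+0.8236, +0.5672)
∠(n_2, n_6) = 157.04°
δ = |180° − 157.04°| = 22.96°
22.96° ≤ 2α = 43.60°  →  valid

δ = 22.96°, valid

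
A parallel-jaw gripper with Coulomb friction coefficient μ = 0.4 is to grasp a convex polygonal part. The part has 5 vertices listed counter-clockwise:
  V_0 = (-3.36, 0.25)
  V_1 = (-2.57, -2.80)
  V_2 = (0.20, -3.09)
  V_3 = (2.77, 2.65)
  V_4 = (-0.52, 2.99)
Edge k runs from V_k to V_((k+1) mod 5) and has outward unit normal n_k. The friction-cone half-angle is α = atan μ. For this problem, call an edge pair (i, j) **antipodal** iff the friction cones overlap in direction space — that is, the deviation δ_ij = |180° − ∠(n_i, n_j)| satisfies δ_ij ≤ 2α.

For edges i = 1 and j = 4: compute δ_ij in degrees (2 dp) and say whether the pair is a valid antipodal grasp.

δ = 49.95°, invalid

α = atan 0.4 = 21.80°;  2α = 43.60°
edge 1: e_1 = (+2.77, -0.29);  n_1 = (-0.1041, -0.9946)
edge 4: e_4 = (-2.84, -2.74);  n_4 = (-0.6943, +0.7197)
∠(n_1, n_4) = 130.05°
δ = |180° − 130.05°| = 49.95°
49.95° > 2α = 43.60°  →  invalid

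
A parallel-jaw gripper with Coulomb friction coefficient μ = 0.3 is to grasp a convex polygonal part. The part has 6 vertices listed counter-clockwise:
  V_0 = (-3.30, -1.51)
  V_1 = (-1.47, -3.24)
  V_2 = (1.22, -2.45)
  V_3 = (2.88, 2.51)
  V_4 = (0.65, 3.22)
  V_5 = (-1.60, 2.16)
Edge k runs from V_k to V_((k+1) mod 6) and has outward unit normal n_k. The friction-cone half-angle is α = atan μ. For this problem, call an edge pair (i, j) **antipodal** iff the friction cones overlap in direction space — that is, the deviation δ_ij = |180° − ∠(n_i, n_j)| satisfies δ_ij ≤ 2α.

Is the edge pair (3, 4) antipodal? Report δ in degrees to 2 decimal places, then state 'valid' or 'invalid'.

δ = 137.11°, invalid

α = atan 0.3 = 16.70°;  2α = 33.40°
edge 3: e_3 = (-2.23, +0.71);  n_3 = (+0.3034, +0.9529)
edge 4: e_4 = (-2.25, -1.06);  n_4 = (-0.4262, +0.9046)
∠(n_3, n_4) = 42.89°
δ = |180° − 42.89°| = 137.11°
137.11° > 2α = 33.40°  →  invalid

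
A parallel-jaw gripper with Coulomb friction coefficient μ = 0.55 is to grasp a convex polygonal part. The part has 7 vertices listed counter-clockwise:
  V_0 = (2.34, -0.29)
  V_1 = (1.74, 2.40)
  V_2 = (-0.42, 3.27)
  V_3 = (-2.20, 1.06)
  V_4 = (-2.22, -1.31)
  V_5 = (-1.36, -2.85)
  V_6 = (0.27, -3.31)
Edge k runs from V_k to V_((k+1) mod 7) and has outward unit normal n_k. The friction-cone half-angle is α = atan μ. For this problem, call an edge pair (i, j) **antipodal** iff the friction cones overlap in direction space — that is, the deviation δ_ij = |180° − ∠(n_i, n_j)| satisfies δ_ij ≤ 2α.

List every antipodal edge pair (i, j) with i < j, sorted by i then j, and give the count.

count = 7; pairs: (0,2), (0,3), (0,4), (1,4), (1,5), (2,6), (3,6)

α = atan 0.55 = 28.81°;  2α = 57.62°
n_0 = (+0.9760, +0.2177)
n_1 = (+0.3736, +0.9276)
n_2 = (-0.7788, +0.6273)
n_3 = (-1.0000, +0.0084)
n_4 = (-0.8731, -0.4876)
n_5 = (-0.2716, -0.9624)
n_6 = (+0.8248, -0.5654)
  (0,1): δ = 124.51°  ·
  (0,2): δ = 51.42°  ✓
  (0,3): δ = 13.06°  ✓
  (0,4): δ = 16.61°  ✓
  (0,5): δ = 61.67°  ·
  (0,6): δ = 133.00°  ·
  (1,2): δ = 106.91°  ·
  (1,3): δ = 68.55°  ·
  (1,4): δ = 38.88°  ✓
  (1,5): δ = 6.18°  ✓
  (1,6): δ = 77.51°  ·
  (2,3): δ = 141.63°  ·
  (2,4): δ = 111.97°  ·
  (2,5): δ = 66.91°  ·
  (2,6): δ = 4.42°  ✓
  (3,4): δ = 150.34°  ·
  (3,5): δ = 105.28°  ·
  (3,6): δ = 33.94°  ✓
  (4,5): δ = 134.94°  ·
  (4,6): δ = 63.61°  ·
  (5,6): δ = 108.67°  ·
antipodal pairs: 7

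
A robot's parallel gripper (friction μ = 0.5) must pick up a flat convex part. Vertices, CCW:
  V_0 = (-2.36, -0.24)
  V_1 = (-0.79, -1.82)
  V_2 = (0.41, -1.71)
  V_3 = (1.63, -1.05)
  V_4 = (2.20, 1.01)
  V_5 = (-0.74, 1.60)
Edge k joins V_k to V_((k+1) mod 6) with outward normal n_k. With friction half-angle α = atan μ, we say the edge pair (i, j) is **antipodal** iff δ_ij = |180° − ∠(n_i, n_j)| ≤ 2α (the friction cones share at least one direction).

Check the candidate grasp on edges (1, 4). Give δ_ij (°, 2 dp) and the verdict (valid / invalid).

δ = 16.58°, valid

α = atan 0.5 = 26.57°;  2α = 53.13°
edge 1: e_1 = (+1.20, +0.11);  n_1 = (+0.0913, -0.9958)
edge 4: e_4 = (-2.94, +0.59);  n_4 = (+0.1968, +0.9805)
∠(n_1, n_4) = 163.42°
δ = |180° − 163.42°| = 16.58°
16.58° ≤ 2α = 53.13°  →  valid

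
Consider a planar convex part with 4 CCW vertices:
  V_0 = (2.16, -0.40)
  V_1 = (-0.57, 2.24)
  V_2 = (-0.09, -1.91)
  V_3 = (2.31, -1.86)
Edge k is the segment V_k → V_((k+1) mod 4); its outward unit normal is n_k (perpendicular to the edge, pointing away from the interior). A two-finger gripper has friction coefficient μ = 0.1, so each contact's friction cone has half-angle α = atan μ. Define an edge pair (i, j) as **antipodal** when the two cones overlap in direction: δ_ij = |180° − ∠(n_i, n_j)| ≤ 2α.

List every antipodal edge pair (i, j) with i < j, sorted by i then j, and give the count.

α = atan 0.1 = 5.71°;  2α = 11.42°
n_0 = (+0.6952, +0.7189)
n_1 = (-0.9934, -0.1149)
n_2 = (+0.0208, -0.9998)
n_3 = (+0.9948, +0.1022)
  (0,1): δ = 39.36°  ·
  (0,2): δ = 45.23°  ·
  (0,3): δ = 139.91°  ·
  (1,2): δ = 95.40°  ·
  (1,3): δ = 0.73°  ✓
  (2,3): δ = 85.33°  ·
antipodal pairs: 1

count = 1; pairs: (1,3)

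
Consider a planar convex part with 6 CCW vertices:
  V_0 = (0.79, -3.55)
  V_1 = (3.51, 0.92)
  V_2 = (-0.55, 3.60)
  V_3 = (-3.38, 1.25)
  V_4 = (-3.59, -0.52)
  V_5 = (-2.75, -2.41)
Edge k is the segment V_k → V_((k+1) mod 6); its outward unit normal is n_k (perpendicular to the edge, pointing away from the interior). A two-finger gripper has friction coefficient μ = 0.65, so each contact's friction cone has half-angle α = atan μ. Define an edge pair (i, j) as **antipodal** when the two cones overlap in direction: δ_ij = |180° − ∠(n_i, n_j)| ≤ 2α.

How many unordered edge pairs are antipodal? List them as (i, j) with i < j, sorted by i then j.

α = atan 0.65 = 33.02°;  2α = 66.05°
n_0 = (+0.8543, -0.5198)
n_1 = (+0.5509, +0.8346)
n_2 = (-0.6388, +0.7693)
n_3 = (-0.9930, +0.1178)
n_4 = (-0.9138, -0.4061)
n_5 = (-0.3065, -0.9519)
  (0,1): δ = 92.11°  ·
  (0,2): δ = 18.97°  ✓
  (0,3): δ = 24.55°  ✓
  (0,4): δ = 55.28°  ✓
  (0,5): δ = 103.47°  ·
  (1,2): δ = 106.87°  ·
  (1,3): δ = 63.34°  ✓
  (1,4): δ = 32.61°  ✓
  (1,5): δ = 15.58°  ✓
  (2,3): δ = 136.47°  ·
  (2,4): δ = 105.74°  ·
  (2,5): δ = 57.56°  ✓
  (3,4): δ = 149.27°  ·
  (3,5): δ = 101.08°  ·
  (4,5): δ = 131.81°  ·
antipodal pairs: 7

count = 7; pairs: (0,2), (0,3), (0,4), (1,3), (1,4), (1,5), (2,5)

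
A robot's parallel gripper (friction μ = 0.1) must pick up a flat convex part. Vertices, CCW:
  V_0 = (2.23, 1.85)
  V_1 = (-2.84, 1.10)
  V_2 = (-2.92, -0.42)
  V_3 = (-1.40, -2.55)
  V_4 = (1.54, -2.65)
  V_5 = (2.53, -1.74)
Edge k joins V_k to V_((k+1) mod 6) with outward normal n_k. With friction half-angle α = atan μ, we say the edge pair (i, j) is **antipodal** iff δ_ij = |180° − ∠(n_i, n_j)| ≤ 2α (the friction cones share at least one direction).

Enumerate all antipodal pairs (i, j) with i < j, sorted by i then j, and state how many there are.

count = 2; pairs: (0,3), (1,5)

α = atan 0.1 = 5.71°;  2α = 11.42°
n_0 = (-0.1463, +0.9892)
n_1 = (-0.9986, +0.0526)
n_2 = (-0.8140, -0.5809)
n_3 = (-0.0340, -0.9994)
n_4 = (+0.6767, -0.7362)
n_5 = (+0.9965, +0.0833)
  (0,1): δ = 101.43°  ·
  (0,2): δ = 62.90°  ·
  (0,3): δ = 10.36°  ✓
  (0,4): δ = 34.17°  ·
  (0,5): δ = 86.36°  ·
  (1,2): δ = 141.47°  ·
  (1,3): δ = 88.94°  ·
  (1,4): δ = 44.40°  ·
  (1,5): δ = 7.79°  ✓
  (2,3): δ = 127.46°  ·
  (2,4): δ = 82.92°  ·
  (2,5): δ = 30.74°  ·
  (3,4): δ = 135.46°  ·
  (3,5): δ = 83.28°  ·
  (4,5): δ = 127.81°  ·
antipodal pairs: 2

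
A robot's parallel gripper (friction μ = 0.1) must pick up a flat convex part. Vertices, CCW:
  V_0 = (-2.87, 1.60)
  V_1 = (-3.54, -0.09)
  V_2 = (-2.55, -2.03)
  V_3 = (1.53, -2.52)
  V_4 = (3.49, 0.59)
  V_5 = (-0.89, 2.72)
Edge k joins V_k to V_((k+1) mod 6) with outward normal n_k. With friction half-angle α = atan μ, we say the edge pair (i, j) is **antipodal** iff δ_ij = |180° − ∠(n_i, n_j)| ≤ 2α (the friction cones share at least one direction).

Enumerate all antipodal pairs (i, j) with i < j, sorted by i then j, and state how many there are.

count = 1; pairs: (0,3)

α = atan 0.1 = 5.71°;  2α = 11.42°
n_0 = (-0.9296, +0.3685)
n_1 = (-0.8907, -0.4545)
n_2 = (-0.1192, -0.9929)
n_3 = (+0.8460, -0.5332)
n_4 = (+0.4373, +0.8993)
n_5 = (-0.4923, +0.8704)
  (0,1): δ = 131.34°  ·
  (0,2): δ = 75.22°  ·
  (0,3): δ = 10.59°  ✓
  (0,4): δ = 85.69°  ·
  (0,5): δ = 141.12°  ·
  (1,2): δ = 123.88°  ·
  (1,3): δ = 59.26°  ·
  (1,4): δ = 37.03°  ·
  (1,5): δ = 92.46°  ·
  (2,3): δ = 115.37°  ·
  (2,4): δ = 19.09°  ·
  (2,5): δ = 36.34°  ·
  (3,4): δ = 83.71°  ·
  (3,5): δ = 28.28°  ·
  (4,5): δ = 124.57°  ·
antipodal pairs: 1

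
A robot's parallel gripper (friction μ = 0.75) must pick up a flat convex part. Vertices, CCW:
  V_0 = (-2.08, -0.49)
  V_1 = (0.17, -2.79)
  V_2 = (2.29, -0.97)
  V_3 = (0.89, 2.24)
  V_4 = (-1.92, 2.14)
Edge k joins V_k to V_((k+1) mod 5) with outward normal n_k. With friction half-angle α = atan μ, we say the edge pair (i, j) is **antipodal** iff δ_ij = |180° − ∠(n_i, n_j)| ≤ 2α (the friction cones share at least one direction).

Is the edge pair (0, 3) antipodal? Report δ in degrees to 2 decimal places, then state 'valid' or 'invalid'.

α = atan 0.75 = 36.87°;  2α = 73.74°
edge 0: e_0 = (+2.25, -2.30);  n_0 = (-0.7148, -0.6993)
edge 3: e_3 = (-2.81, -0.10);  n_3 = (-0.0356, +0.9994)
∠(n_0, n_3) = 132.33°
δ = |180° − 132.33°| = 47.67°
47.67° ≤ 2α = 73.74°  →  valid

δ = 47.67°, valid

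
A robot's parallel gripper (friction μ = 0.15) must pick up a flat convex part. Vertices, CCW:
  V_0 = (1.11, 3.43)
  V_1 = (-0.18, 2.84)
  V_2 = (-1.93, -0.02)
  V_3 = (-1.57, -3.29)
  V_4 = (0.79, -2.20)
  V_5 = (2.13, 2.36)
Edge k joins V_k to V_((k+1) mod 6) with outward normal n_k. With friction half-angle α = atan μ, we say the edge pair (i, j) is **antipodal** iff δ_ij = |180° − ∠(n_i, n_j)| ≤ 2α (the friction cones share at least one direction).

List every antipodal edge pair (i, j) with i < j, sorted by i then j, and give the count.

α = atan 0.15 = 8.53°;  2α = 17.06°
n_0 = (-0.4159, +0.9094)
n_1 = (-0.8530, +0.5219)
n_2 = (-0.9940, -0.1094)
n_3 = (+0.4193, -0.9078)
n_4 = (+0.9594, -0.2819)
n_5 = (+0.7238, +0.6900)
  (0,1): δ = 146.04°  ·
  (0,2): δ = 108.30°  ·
  (0,3): δ = 0.21°  ✓
  (0,4): δ = 49.05°  ·
  (0,5): δ = 109.05°  ·
  (1,2): δ = 142.26°  ·
  (1,3): δ = 33.75°  ·
  (1,4): δ = 15.09°  ✓
  (1,5): δ = 75.09°  ·
  (2,3): δ = 71.49°  ·
  (2,4): δ = 22.66°  ·
  (2,5): δ = 37.35°  ·
  (3,4): δ = 131.17°  ·
  (3,5): δ = 71.16°  ·
  (4,5): δ = 119.99°  ·
antipodal pairs: 2

count = 2; pairs: (0,3), (1,4)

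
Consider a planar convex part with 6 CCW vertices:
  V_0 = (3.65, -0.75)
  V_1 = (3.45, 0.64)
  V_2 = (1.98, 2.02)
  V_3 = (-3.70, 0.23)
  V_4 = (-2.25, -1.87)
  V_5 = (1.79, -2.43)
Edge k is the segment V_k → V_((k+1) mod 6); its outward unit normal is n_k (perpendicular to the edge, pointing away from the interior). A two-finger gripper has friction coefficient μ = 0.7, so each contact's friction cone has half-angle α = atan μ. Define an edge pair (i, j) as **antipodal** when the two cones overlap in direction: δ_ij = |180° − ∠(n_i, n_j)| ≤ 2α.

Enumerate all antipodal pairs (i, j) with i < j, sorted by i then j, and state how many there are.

count = 5; pairs: (0,3), (1,3), (1,4), (2,4), (2,5)

α = atan 0.7 = 34.99°;  2α = 69.98°
n_0 = (+0.9898, +0.1424)
n_1 = (+0.6844, +0.7291)
n_2 = (-0.3006, +0.9538)
n_3 = (-0.8229, -0.5682)
n_4 = (-0.1373, -0.9905)
n_5 = (+0.6703, -0.7421)
  (0,1): δ = 141.38°  ·
  (0,2): δ = 80.70°  ·
  (0,3): δ = 26.44°  ✓
  (0,4): δ = 73.92°  ·
  (0,5): δ = 123.90°  ·
  (1,2): δ = 119.32°  ·
  (1,3): δ = 12.18°  ✓
  (1,4): δ = 35.30°  ✓
  (1,5): δ = 85.28°  ·
  (2,3): δ = 72.87°  ·
  (2,4): δ = 25.38°  ✓
  (2,5): δ = 24.60°  ✓
  (3,4): δ = 132.52°  ·
  (3,5): δ = 82.53°  ·
  (4,5): δ = 130.02°  ·
antipodal pairs: 5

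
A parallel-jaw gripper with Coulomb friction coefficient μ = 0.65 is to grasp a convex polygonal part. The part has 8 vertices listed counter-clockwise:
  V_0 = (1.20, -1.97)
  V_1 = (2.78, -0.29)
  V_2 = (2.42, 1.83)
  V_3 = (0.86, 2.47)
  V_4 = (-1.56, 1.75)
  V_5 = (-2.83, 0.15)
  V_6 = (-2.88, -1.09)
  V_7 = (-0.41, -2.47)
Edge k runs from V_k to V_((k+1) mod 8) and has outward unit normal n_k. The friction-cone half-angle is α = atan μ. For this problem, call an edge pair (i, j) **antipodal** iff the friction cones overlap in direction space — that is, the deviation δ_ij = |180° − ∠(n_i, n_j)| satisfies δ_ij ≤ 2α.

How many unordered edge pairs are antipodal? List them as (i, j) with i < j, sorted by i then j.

count = 11; pairs: (0,3), (0,4), (0,5), (1,4), (1,5), (1,6), (2,6), (2,7), (3,6), (3,7), (4,7)

α = atan 0.65 = 33.02°;  2α = 66.05°
n_0 = (+0.7285, -0.6851)
n_1 = (+0.9859, +0.1674)
n_2 = (+0.3796, +0.9252)
n_3 = (-0.2852, +0.9585)
n_4 = (-0.7833, +0.6217)
n_5 = (-0.9992, +0.0403)
n_6 = (-0.4877, -0.8730)
n_7 = (+0.2966, -0.9550)
  (0,1): δ = 127.12°  ·
  (0,2): δ = 69.06°  ·
  (0,3): δ = 30.19°  ✓
  (0,4): δ = 4.80°  ✓
  (0,5): δ = 40.93°  ✓
  (0,6): δ = 104.05°  ·
  (0,7): δ = 150.50°  ·
  (1,2): δ = 121.94°  ·
  (1,3): δ = 83.07°  ·
  (1,4): δ = 48.08°  ✓
  (1,5): δ = 11.95°  ✓
  (1,6): δ = 51.17°  ✓
  (1,7): δ = 97.62°  ·
  (2,3): δ = 141.12°  ·
  (2,4): δ = 106.13°  ·
  (2,5): δ = 70.00°  ·
  (2,6): δ = 6.89°  ✓
  (2,7): δ = 39.56°  ✓
  (3,4): δ = 145.01°  ·
  (3,5): δ = 108.88°  ·
  (3,6): δ = 45.76°  ✓
  (3,7): δ = 0.68°  ✓
  (4,5): δ = 143.87°  ·
  (4,6): δ = 80.75°  ·
  (4,7): δ = 34.31°  ✓
  (5,6): δ = 116.88°  ·
  (5,7): δ = 70.44°  ·
  (6,7): δ = 133.56°  ·
antipodal pairs: 11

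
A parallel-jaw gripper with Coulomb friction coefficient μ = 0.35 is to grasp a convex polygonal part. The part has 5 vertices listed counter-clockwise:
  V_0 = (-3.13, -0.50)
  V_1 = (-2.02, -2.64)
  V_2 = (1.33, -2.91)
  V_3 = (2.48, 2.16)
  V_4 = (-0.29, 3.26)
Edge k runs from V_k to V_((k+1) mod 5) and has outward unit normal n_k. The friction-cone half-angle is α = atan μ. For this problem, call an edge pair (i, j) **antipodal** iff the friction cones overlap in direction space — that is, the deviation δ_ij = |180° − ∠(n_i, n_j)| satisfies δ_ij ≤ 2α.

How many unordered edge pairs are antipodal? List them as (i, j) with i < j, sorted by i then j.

count = 2; pairs: (1,3), (2,4)

α = atan 0.35 = 19.29°;  2α = 38.58°
n_0 = (-0.8877, -0.4604)
n_1 = (-0.0803, -0.9968)
n_2 = (+0.9752, -0.2212)
n_3 = (+0.3691, +0.9294)
n_4 = (-0.7980, +0.6027)
  (0,1): δ = 122.02°  ·
  (0,2): δ = 40.20°  ·
  (0,3): δ = 40.93°  ·
  (0,4): δ = 115.52°  ·
  (1,2): δ = 98.17°  ·
  (1,3): δ = 17.05°  ✓
  (1,4): δ = 57.54°  ·
  (2,3): δ = 98.88°  ·
  (2,4): δ = 24.28°  ✓
  (3,4): δ = 105.41°  ·
antipodal pairs: 2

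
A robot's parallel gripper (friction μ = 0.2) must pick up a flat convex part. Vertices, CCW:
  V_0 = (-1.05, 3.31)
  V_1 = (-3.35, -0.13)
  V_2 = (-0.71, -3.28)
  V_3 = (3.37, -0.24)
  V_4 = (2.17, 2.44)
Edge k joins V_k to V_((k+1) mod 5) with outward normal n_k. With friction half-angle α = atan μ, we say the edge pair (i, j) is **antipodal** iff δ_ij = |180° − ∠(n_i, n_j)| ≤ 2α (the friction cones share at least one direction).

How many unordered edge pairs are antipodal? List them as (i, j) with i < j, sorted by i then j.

α = atan 0.2 = 11.31°;  2α = 22.62°
n_0 = (-0.8313, +0.5558)
n_1 = (-0.7664, -0.6423)
n_2 = (+0.5975, -0.8019)
n_3 = (+0.9127, +0.4087)
n_4 = (+0.2608, +0.9654)
  (0,1): δ = 106.27°  ·
  (0,2): δ = 19.54°  ✓
  (0,3): δ = 57.89°  ·
  (0,4): δ = 108.65°  ·
  (1,2): δ = 93.28°  ·
  (1,3): δ = 15.85°  ✓
  (1,4): δ = 34.91°  ·
  (2,3): δ = 102.57°  ·
  (2,4): δ = 51.81°  ·
  (3,4): δ = 129.24°  ·
antipodal pairs: 2

count = 2; pairs: (0,2), (1,3)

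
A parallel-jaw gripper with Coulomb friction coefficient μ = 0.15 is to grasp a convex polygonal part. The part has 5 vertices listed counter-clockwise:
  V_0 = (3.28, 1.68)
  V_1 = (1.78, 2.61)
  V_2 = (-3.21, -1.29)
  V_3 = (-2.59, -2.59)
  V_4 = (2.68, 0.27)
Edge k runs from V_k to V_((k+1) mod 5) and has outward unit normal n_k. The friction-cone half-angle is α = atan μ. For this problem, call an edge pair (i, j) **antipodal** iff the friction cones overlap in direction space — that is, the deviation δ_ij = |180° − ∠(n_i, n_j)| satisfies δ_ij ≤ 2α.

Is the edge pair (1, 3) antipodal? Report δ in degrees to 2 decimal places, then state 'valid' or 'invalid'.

δ = 9.52°, valid

α = atan 0.15 = 8.53°;  2α = 17.06°
edge 1: e_1 = (-4.99, -3.90);  n_1 = (-0.6158, +0.7879)
edge 3: e_3 = (+5.27, +2.86);  n_3 = (+0.4770, -0.8789)
∠(n_1, n_3) = 170.48°
δ = |180° − 170.48°| = 9.52°
9.52° ≤ 2α = 17.06°  →  valid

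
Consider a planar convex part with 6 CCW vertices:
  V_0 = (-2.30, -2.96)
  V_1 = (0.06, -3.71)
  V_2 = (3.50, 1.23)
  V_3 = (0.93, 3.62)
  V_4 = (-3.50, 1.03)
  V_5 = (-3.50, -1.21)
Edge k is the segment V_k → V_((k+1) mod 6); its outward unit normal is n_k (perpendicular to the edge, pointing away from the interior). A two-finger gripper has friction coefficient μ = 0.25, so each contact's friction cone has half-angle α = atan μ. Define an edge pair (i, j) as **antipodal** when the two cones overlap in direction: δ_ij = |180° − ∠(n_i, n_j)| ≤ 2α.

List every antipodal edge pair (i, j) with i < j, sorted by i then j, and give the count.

count = 3; pairs: (0,2), (1,3), (2,5)

α = atan 0.25 = 14.04°;  2α = 28.07°
n_0 = (-0.3029, -0.9530)
n_1 = (+0.8206, -0.5715)
n_2 = (+0.6810, +0.7323)
n_3 = (-0.5047, +0.8633)
n_4 = (-1.0000, -0.0000)
n_5 = (-0.8247, -0.5655)
  (0,1): δ = 107.22°  ·
  (0,2): δ = 25.29°  ✓
  (0,3): δ = 47.94°  ·
  (0,4): δ = 107.63°  ·
  (0,5): δ = 142.07°  ·
  (1,2): δ = 98.07°  ·
  (1,3): δ = 24.84°  ✓
  (1,4): δ = 34.85°  ·
  (1,5): δ = 69.29°  ·
  (2,3): δ = 106.77°  ·
  (2,4): δ = 47.08°  ·
  (2,5): δ = 12.64°  ✓
  (3,4): δ = 120.31°  ·
  (3,5): δ = 85.87°  ·
  (4,5): δ = 145.56°  ·
antipodal pairs: 3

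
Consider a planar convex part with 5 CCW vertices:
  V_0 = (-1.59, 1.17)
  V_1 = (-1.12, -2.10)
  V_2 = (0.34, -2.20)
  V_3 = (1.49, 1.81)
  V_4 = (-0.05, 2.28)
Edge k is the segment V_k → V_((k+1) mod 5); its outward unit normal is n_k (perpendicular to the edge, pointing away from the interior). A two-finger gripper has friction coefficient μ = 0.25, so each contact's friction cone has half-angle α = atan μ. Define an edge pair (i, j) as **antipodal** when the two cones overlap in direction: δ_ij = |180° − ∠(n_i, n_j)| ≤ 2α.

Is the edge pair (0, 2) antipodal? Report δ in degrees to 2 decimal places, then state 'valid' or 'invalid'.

δ = 24.18°, valid

α = atan 0.25 = 14.04°;  2α = 28.07°
edge 0: e_0 = (+0.47, -3.27);  n_0 = (-0.9898, -0.1423)
edge 2: e_2 = (+1.15, +4.01);  n_2 = (+0.9613, -0.2757)
∠(n_0, n_2) = 155.82°
δ = |180° − 155.82°| = 24.18°
24.18° ≤ 2α = 28.07°  →  valid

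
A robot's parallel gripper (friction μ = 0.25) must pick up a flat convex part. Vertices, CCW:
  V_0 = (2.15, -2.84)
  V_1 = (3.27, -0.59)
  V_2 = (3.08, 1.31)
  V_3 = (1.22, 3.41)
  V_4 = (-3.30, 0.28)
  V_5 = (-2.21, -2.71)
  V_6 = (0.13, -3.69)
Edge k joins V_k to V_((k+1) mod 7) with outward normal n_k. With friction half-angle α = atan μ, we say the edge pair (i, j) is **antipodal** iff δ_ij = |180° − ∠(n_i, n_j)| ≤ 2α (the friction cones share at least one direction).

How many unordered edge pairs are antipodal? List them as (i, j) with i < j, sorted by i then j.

count = 4; pairs: (1,4), (2,4), (2,5), (3,6)

α = atan 0.25 = 14.04°;  2α = 28.07°
n_0 = (+0.8952, -0.4456)
n_1 = (+0.9950, +0.0995)
n_2 = (+0.7486, +0.6630)
n_3 = (-0.5693, +0.8221)
n_4 = (-0.9395, -0.3425)
n_5 = (-0.3863, -0.9224)
n_6 = (+0.3879, -0.9217)
  (0,1): δ = 147.83°  ·
  (0,2): δ = 112.01°  ·
  (0,3): δ = 28.84°  ·
  (0,4): δ = 46.49°  ·
  (0,5): δ = 93.74°  ·
  (0,6): δ = 139.28°  ·
  (1,2): δ = 144.18°  ·
  (1,3): δ = 61.01°  ·
  (1,4): δ = 14.32°  ✓
  (1,5): δ = 61.57°  ·
  (1,6): δ = 107.11°  ·
  (2,3): δ = 96.83°  ·
  (2,4): δ = 21.50°  ✓
  (2,5): δ = 25.74°  ✓
  (2,6): δ = 71.29°  ·
  (3,4): δ = 104.67°  ·
  (3,5): δ = 57.43°  ·
  (3,6): δ = 11.88°  ✓
  (4,5): δ = 132.75°  ·
  (4,6): δ = 87.21°  ·
  (5,6): δ = 134.45°  ·
antipodal pairs: 4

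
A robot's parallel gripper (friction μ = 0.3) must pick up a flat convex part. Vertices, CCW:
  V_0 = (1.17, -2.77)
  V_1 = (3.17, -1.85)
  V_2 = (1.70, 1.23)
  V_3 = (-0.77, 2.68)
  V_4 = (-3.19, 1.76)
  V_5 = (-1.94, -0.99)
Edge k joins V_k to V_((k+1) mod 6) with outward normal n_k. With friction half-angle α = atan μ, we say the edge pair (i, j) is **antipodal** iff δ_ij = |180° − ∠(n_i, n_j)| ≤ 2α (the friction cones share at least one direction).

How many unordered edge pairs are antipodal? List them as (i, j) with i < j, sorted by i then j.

count = 3; pairs: (0,3), (1,4), (2,5)

α = atan 0.3 = 16.70°;  2α = 33.40°
n_0 = (+0.4179, -0.9085)
n_1 = (+0.9025, +0.4307)
n_2 = (+0.5063, +0.8624)
n_3 = (-0.3554, +0.9347)
n_4 = (-0.9104, -0.4138)
n_5 = (-0.4967, -0.8679)
  (0,1): δ = 89.19°  ·
  (0,2): δ = 55.12°  ·
  (0,3): δ = 3.89°  ✓
  (0,4): δ = 89.74°  ·
  (0,5): δ = 125.51°  ·
  (1,2): δ = 145.93°  ·
  (1,3): δ = 94.70°  ·
  (1,4): δ = 1.07°  ✓
  (1,5): δ = 34.70°  ·
  (2,3): δ = 128.77°  ·
  (2,4): δ = 35.14°  ·
  (2,5): δ = 0.63°  ✓
  (3,4): δ = 86.37°  ·
  (3,5): δ = 50.60°  ·
  (4,5): δ = 144.23°  ·
antipodal pairs: 3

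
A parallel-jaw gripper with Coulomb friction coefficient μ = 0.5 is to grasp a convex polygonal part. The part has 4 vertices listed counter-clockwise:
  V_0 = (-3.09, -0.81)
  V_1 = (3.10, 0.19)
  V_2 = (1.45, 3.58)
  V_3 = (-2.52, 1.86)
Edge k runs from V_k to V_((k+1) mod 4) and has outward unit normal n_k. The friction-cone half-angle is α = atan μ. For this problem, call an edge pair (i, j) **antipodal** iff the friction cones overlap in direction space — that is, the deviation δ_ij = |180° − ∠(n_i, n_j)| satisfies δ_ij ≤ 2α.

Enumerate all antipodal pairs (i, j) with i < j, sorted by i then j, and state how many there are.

count = 2; pairs: (0,2), (1,3)

α = atan 0.5 = 26.57°;  2α = 53.13°
n_0 = (+0.1595, -0.9872)
n_1 = (+0.8992, +0.4376)
n_2 = (-0.3975, +0.9176)
n_3 = (-0.9780, +0.2088)
  (0,1): δ = 73.22°  ·
  (0,2): δ = 14.25°  ✓
  (0,3): δ = 68.77°  ·
  (1,2): δ = 92.53°  ·
  (1,3): δ = 38.00°  ✓
  (2,3): δ = 125.48°  ·
antipodal pairs: 2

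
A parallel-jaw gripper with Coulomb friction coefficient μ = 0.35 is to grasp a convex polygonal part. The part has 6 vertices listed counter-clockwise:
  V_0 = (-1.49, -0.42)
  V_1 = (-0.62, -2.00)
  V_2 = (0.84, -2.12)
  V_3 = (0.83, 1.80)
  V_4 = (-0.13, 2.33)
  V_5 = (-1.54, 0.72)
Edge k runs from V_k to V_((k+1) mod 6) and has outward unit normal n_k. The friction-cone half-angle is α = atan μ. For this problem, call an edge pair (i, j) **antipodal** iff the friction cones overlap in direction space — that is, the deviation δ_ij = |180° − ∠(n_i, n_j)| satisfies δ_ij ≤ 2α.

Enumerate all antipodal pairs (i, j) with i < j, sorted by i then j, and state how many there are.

α = atan 0.35 = 19.29°;  2α = 38.58°
n_0 = (-0.8760, -0.4823)
n_1 = (-0.0819, -0.9966)
n_2 = (+1.0000, +0.0026)
n_3 = (+0.4833, +0.8754)
n_4 = (-0.7523, +0.6588)
n_5 = (-0.9990, -0.0438)
  (0,1): δ = 123.54°  ·
  (0,2): δ = 28.69°  ✓
  (0,3): δ = 32.26°  ✓
  (0,4): δ = 109.95°  ·
  (0,5): δ = 153.67°  ·
  (1,2): δ = 85.16°  ·
  (1,3): δ = 24.20°  ✓
  (1,4): δ = 53.49°  ·
  (1,5): δ = 97.21°  ·
  (2,3): δ = 119.05°  ·
  (2,4): δ = 41.36°  ·
  (2,5): δ = 2.37°  ✓
  (3,4): δ = 102.31°  ·
  (3,5): δ = 58.59°  ·
  (4,5): δ = 136.28°  ·
antipodal pairs: 4

count = 4; pairs: (0,2), (0,3), (1,3), (2,5)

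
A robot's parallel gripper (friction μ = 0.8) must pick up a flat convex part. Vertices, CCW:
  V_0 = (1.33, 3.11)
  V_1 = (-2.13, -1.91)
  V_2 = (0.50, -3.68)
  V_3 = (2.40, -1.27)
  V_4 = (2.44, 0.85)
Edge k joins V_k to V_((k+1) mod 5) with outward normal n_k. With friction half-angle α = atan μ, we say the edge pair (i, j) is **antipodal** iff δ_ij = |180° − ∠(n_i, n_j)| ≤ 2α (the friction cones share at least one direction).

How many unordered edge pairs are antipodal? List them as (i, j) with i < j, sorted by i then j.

count = 5; pairs: (0,2), (0,3), (0,4), (1,3), (1,4)

α = atan 0.8 = 38.66°;  2α = 77.32°
n_0 = (-0.8234, +0.5675)
n_1 = (-0.5583, -0.8296)
n_2 = (+0.7853, -0.6191)
n_3 = (+0.9998, -0.0189)
n_4 = (+0.8976, +0.4408)
  (0,1): δ = 89.36°  ·
  (0,2): δ = 3.68°  ✓
  (0,3): δ = 33.50°  ✓
  (0,4): δ = 60.73°  ✓
  (1,2): δ = 94.31°  ·
  (1,3): δ = 57.14°  ✓
  (1,4): δ = 29.90°  ✓
  (2,3): δ = 142.83°  ·
  (2,4): δ = 115.59°  ·
  (3,4): δ = 152.76°  ·
antipodal pairs: 5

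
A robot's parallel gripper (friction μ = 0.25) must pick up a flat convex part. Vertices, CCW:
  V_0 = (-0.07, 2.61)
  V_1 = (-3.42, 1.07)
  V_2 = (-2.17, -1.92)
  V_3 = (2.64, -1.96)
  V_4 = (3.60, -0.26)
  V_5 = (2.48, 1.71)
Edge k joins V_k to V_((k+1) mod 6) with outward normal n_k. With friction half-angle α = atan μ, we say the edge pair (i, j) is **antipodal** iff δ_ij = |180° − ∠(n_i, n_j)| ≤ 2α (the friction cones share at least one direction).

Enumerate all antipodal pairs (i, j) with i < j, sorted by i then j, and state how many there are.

α = atan 0.25 = 14.04°;  2α = 28.07°
n_0 = (-0.4177, +0.9086)
n_1 = (-0.9226, -0.3857)
n_2 = (-0.0083, -1.0000)
n_3 = (+0.8708, -0.4917)
n_4 = (+0.8693, +0.4942)
n_5 = (+0.3328, +0.9430)
  (0,1): δ = 92.00°  ·
  (0,2): δ = 25.16°  ✓
  (0,3): δ = 35.86°  ·
  (0,4): δ = 94.93°  ·
  (0,5): δ = 135.87°  ·
  (1,2): δ = 113.16°  ·
  (1,3): δ = 52.14°  ·
  (1,4): δ = 6.93°  ✓
  (1,5): δ = 47.87°  ·
  (2,3): δ = 118.98°  ·
  (2,4): δ = 59.90°  ·
  (2,5): δ = 18.96°  ✓
  (3,4): δ = 120.93°  ·
  (3,5): δ = 79.99°  ·
  (4,5): δ = 139.06°  ·
antipodal pairs: 3

count = 3; pairs: (0,2), (1,4), (2,5)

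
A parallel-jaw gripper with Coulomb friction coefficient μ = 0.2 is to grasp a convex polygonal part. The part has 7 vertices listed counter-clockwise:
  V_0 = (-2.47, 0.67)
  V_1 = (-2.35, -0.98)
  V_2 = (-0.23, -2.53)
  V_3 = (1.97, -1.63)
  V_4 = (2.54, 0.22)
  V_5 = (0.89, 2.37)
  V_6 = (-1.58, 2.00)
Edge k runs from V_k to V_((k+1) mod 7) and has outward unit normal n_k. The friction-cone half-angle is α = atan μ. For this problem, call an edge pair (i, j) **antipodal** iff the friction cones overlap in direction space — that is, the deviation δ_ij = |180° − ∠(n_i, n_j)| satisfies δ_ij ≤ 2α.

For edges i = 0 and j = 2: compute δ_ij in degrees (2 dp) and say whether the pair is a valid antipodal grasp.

α = atan 0.2 = 11.31°;  2α = 22.62°
edge 0: e_0 = (+0.12, -1.65);  n_0 = (-0.9974, -0.0725)
edge 2: e_2 = (+2.20, +0.90);  n_2 = (+0.3786, -0.9255)
∠(n_0, n_2) = 108.09°
δ = |180° − 108.09°| = 71.91°
71.91° > 2α = 22.62°  →  invalid

δ = 71.91°, invalid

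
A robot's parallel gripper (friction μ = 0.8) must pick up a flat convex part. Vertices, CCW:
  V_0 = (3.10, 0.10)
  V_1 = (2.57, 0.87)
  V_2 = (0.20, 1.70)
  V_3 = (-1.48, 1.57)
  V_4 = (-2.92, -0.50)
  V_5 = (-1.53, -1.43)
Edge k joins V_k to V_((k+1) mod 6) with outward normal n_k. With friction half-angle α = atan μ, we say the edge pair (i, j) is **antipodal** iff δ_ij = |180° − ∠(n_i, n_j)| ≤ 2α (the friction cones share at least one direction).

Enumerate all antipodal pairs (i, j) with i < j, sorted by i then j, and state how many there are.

α = atan 0.8 = 38.66°;  2α = 77.32°
n_0 = (+0.8237, +0.5670)
n_1 = (+0.3305, +0.9438)
n_2 = (-0.0772, +0.9970)
n_3 = (-0.8209, +0.5711)
n_4 = (-0.5561, -0.8311)
n_5 = (+0.3138, -0.9495)
  (0,1): δ = 143.84°  ·
  (0,2): δ = 120.12°  ·
  (0,3): δ = 69.36°  ✓
  (0,4): δ = 21.67°  ✓
  (0,5): δ = 73.75°  ✓
  (1,2): δ = 156.27°  ·
  (1,3): δ = 105.52°  ·
  (1,4): δ = 14.48°  ✓
  (1,5): δ = 37.59°  ✓
  (2,3): δ = 129.25°  ·
  (2,4): δ = 38.21°  ✓
  (2,5): δ = 13.86°  ✓
  (3,4): δ = 88.96°  ·
  (3,5): δ = 36.89°  ✓
  (4,5): δ = 127.93°  ·
antipodal pairs: 8

count = 8; pairs: (0,3), (0,4), (0,5), (1,4), (1,5), (2,4), (2,5), (3,5)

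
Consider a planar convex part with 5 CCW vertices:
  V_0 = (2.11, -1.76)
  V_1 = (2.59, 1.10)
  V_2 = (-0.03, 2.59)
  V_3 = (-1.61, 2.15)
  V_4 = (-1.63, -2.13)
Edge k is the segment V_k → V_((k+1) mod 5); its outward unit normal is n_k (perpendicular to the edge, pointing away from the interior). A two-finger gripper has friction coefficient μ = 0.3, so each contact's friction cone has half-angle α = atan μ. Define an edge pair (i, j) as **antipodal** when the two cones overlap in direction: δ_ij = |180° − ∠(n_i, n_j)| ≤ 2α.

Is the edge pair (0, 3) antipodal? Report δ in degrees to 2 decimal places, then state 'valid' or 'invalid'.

δ = 9.26°, valid

α = atan 0.3 = 16.70°;  2α = 33.40°
edge 0: e_0 = (+0.48, +2.86);  n_0 = (+0.9862, -0.1655)
edge 3: e_3 = (-0.02, -4.28);  n_3 = (-1.0000, +0.0047)
∠(n_0, n_3) = 170.74°
δ = |180° − 170.74°| = 9.26°
9.26° ≤ 2α = 33.40°  →  valid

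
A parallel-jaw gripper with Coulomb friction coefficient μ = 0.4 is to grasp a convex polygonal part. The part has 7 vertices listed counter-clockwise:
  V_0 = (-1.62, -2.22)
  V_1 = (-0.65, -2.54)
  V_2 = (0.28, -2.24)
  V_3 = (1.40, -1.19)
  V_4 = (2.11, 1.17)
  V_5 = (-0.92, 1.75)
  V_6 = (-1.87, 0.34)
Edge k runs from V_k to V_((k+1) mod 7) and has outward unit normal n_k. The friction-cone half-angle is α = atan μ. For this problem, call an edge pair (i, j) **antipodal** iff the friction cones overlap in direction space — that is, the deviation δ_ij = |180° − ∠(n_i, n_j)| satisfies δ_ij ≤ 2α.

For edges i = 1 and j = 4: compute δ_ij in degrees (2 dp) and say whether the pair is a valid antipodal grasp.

δ = 28.72°, valid

α = atan 0.4 = 21.80°;  2α = 43.60°
edge 1: e_1 = (+0.93, +0.30);  n_1 = (+0.3070, -0.9517)
edge 4: e_4 = (-3.03, +0.58);  n_4 = (+0.1880, +0.9822)
∠(n_1, n_4) = 151.28°
δ = |180° − 151.28°| = 28.72°
28.72° ≤ 2α = 43.60°  →  valid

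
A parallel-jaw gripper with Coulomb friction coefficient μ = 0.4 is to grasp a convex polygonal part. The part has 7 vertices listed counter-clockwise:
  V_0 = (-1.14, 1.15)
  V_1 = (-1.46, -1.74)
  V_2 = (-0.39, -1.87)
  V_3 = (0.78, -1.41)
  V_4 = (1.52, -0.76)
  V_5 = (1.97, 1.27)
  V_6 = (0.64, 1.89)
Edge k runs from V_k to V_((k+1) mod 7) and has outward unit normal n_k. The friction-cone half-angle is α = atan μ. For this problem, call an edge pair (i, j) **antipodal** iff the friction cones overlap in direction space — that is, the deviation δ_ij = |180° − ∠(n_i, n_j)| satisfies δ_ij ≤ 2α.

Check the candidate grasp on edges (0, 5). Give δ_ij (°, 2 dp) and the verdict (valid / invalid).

δ = 71.33°, invalid

α = atan 0.4 = 21.80°;  2α = 43.60°
edge 0: e_0 = (-0.32, -2.89);  n_0 = (-0.9939, +0.1101)
edge 5: e_5 = (-1.33, +0.62);  n_5 = (+0.4225, +0.9064)
∠(n_0, n_5) = 108.67°
δ = |180° − 108.67°| = 71.33°
71.33° > 2α = 43.60°  →  invalid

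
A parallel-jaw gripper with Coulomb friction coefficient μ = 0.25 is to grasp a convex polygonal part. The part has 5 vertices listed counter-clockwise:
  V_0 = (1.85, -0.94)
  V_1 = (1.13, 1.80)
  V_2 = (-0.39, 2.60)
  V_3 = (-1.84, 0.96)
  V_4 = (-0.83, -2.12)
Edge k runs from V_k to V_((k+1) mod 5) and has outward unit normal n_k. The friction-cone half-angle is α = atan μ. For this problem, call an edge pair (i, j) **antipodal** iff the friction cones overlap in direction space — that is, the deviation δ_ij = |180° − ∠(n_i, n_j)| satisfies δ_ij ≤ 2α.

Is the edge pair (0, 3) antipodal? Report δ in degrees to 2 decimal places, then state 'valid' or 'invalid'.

α = atan 0.25 = 14.04°;  2α = 28.07°
edge 0: e_0 = (-0.72, +2.74);  n_0 = (+0.9672, +0.2541)
edge 3: e_3 = (+1.01, -3.08);  n_3 = (-0.9502, -0.3116)
∠(n_0, n_3) = 176.57°
δ = |180° − 176.57°| = 3.43°
3.43° ≤ 2α = 28.07°  →  valid

δ = 3.43°, valid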